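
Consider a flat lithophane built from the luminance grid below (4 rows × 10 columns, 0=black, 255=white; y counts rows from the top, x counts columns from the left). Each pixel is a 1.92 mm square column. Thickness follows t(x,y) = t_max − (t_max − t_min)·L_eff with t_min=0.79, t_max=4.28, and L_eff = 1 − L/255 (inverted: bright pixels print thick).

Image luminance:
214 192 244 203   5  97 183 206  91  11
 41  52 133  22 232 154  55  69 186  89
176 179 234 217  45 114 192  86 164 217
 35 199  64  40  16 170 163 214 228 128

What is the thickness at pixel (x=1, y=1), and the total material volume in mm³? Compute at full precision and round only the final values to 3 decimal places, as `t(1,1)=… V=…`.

t(1,1)=1.502 V=386.919

span = t_max - t_min = 4.28 - 0.79 = 3.490
L(1,1) = 52, L_eff = 1 - 52/255 = 0.796078 (inverted)
t(1,1) = 4.28 - 3.490·0.796078 = 1.502
Σt over all 4·10 pixels = 133822/1275 ≈ 104.9584314
V = pitch²·Σt = 1.92²·133822/1275 = 386.919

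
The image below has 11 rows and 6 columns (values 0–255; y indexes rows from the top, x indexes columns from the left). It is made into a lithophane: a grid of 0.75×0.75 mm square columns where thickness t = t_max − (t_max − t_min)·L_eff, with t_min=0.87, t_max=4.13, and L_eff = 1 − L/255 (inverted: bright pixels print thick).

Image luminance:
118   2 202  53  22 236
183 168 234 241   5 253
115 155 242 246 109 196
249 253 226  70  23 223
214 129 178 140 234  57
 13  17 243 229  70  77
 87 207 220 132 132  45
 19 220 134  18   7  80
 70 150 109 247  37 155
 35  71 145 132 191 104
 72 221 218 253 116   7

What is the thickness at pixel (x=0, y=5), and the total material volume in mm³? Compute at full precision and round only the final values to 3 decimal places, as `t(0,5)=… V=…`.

span = t_max - t_min = 4.13 - 0.87 = 3.260
L(0,5) = 13, L_eff = 1 - 13/255 = 0.949020 (inverted)
t(0,5) = 4.13 - 3.260·0.949020 = 1.036
Σt over all 11·6 pixels = 1104361/6375 ≈ 173.2330980
V = pitch²·Σt = 0.75²·1104361/6375 = 97.444

t(0,5)=1.036 V=97.444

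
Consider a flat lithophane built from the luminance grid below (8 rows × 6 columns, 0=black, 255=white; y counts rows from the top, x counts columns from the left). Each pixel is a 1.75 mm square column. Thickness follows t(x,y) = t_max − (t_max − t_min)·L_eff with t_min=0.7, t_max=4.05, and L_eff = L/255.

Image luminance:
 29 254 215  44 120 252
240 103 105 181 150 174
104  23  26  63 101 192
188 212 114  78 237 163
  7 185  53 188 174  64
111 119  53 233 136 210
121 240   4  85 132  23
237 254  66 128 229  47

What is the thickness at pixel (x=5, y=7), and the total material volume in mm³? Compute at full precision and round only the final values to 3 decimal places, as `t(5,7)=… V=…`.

span = t_max - t_min = 4.05 - 0.7 = 3.350
L(5,7) = 47, L_eff = 47/255 = 0.184314
t(5,7) = 4.05 - 3.350·0.184314 = 3.433
Σt over all 8·6 pixels = 558151/5100 ≈ 109.4413725
V = pitch²·Σt = 1.75²·558151/5100 = 335.164

t(5,7)=3.433 V=335.164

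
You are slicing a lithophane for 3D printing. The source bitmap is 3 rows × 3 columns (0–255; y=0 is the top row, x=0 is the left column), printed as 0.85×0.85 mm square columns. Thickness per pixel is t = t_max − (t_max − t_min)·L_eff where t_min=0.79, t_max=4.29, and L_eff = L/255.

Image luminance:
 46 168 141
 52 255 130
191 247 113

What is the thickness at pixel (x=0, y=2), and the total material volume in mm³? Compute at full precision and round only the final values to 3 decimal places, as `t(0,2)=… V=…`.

t(0,2)=1.668 V=14.578

span = t_max - t_min = 4.29 - 0.79 = 3.500
L(0,2) = 191, L_eff = 191/255 = 0.749020
t(0,2) = 4.29 - 3.500·0.749020 = 1.668
Σt over all 3·3 pixels = 6053/300 ≈ 20.1766667
V = pitch²·Σt = 0.85²·6053/300 = 14.578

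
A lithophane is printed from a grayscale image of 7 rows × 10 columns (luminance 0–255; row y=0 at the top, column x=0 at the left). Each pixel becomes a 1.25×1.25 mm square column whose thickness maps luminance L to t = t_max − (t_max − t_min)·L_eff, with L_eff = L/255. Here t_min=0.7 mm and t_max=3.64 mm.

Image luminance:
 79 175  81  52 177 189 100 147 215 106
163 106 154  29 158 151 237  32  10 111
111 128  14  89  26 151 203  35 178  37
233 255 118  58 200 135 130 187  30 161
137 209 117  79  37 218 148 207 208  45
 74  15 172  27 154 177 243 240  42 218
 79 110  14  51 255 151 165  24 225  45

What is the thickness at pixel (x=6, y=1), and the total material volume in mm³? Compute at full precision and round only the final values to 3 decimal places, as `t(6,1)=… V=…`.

span = t_max - t_min = 3.64 - 0.7 = 2.940
L(6,1) = 237, L_eff = 237/255 = 0.929412
t(6,1) = 3.64 - 2.940·0.929412 = 0.908
Σt over all 7·10 pixels = 649887/4250 ≈ 152.9145882
V = pitch²·Σt = 1.25²·649887/4250 = 238.929

t(6,1)=0.908 V=238.929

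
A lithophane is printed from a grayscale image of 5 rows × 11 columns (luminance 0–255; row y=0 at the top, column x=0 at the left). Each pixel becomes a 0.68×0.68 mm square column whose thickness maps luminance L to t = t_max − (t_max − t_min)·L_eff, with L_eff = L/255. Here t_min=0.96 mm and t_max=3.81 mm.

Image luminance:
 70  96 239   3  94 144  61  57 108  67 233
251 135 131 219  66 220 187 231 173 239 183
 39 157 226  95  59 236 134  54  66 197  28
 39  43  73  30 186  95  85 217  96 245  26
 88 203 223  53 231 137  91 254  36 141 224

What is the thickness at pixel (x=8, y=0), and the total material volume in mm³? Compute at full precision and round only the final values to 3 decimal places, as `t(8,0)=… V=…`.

span = t_max - t_min = 3.81 - 0.96 = 2.850
L(8,0) = 108, L_eff = 108/255 = 0.423529
t(8,0) = 3.81 - 2.850·0.423529 = 2.603
Σt over all 5·11 pixels = 217269/1700 ≈ 127.8052941
V = pitch²·Σt = 0.68²·217269/1700 = 59.097

t(8,0)=2.603 V=59.097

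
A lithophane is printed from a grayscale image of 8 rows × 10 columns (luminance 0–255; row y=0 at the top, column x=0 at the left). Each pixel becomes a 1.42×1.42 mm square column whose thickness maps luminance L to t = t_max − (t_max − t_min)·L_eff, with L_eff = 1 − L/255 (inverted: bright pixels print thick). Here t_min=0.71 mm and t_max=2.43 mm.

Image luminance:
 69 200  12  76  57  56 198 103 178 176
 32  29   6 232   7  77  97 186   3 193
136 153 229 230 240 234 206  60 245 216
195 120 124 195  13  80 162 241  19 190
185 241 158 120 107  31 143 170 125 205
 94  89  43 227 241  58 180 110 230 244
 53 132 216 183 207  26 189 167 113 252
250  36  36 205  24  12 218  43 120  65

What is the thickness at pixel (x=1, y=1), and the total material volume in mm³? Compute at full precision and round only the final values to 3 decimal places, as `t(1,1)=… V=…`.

span = t_max - t_min = 2.43 - 0.71 = 1.720
L(1,1) = 29, L_eff = 1 - 29/255 = 0.886275 (inverted)
t(1,1) = 2.43 - 1.720·0.886275 = 0.906
Σt over all 8·10 pixels = 827489/6375 ≈ 129.8021961
V = pitch²·Σt = 1.42²·827489/6375 = 261.733

t(1,1)=0.906 V=261.733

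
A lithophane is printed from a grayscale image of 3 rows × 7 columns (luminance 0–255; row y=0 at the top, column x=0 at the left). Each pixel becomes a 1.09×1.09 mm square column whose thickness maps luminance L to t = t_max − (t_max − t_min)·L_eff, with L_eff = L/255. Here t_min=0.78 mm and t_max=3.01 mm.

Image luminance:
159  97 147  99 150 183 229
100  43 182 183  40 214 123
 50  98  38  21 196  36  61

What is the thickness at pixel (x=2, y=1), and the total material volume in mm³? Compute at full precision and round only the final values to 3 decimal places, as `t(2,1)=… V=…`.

span = t_max - t_min = 3.01 - 0.78 = 2.230
L(2,1) = 182, L_eff = 182/255 = 0.713725
t(2,1) = 3.01 - 2.230·0.713725 = 1.418
Σt over all 3·7 pixels = 266432/6375 ≈ 41.7932549
V = pitch²·Σt = 1.09²·266432/6375 = 49.655

t(2,1)=1.418 V=49.655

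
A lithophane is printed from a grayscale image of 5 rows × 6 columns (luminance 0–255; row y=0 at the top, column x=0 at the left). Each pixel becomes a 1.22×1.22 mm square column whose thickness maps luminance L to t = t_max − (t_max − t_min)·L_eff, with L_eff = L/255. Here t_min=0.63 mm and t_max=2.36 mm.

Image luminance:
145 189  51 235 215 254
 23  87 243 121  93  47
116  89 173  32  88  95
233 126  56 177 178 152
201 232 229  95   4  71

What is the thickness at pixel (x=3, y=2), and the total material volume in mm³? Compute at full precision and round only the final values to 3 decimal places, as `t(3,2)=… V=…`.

t(3,2)=2.143 V=64.483

span = t_max - t_min = 2.36 - 0.63 = 1.730
L(3,2) = 32, L_eff = 32/255 = 0.125490
t(3,2) = 2.36 - 1.730·0.125490 = 2.143
Σt over all 5·6 pixels = 1473/34 ≈ 43.3235294
V = pitch²·Σt = 1.22²·1473/34 = 64.483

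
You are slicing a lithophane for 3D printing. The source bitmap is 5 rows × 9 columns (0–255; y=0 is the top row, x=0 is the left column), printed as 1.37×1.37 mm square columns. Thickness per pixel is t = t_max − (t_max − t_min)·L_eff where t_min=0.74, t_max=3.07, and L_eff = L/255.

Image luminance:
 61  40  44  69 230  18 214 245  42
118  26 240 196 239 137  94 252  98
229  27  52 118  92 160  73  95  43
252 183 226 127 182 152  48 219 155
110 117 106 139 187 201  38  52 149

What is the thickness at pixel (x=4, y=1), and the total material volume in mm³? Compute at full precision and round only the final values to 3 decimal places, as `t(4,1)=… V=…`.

t(4,1)=0.886 V=158.196

span = t_max - t_min = 3.07 - 0.74 = 2.330
L(4,1) = 239, L_eff = 239/255 = 0.937255
t(4,1) = 3.07 - 2.330·0.937255 = 0.886
Σt over all 5·9 pixels = 71643/850 ≈ 84.2858824
V = pitch²·Σt = 1.37²·71643/850 = 158.196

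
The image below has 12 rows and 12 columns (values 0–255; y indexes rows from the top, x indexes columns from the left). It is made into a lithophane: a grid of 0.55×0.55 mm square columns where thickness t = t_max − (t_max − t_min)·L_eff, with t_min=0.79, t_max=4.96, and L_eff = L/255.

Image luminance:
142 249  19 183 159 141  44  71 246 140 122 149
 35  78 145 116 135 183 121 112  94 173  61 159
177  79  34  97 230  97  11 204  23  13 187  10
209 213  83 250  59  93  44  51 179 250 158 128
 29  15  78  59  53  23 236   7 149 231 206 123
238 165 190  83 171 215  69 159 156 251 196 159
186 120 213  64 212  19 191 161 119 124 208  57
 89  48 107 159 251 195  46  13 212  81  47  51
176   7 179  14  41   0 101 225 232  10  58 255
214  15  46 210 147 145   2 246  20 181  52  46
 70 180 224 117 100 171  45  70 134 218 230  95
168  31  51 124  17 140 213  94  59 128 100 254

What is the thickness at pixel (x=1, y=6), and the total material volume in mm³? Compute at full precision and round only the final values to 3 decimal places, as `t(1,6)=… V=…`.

t(1,6)=2.998 V=127.783

span = t_max - t_min = 4.96 - 0.79 = 4.170
L(1,6) = 120, L_eff = 120/255 = 0.470588
t(1,6) = 4.96 - 4.170·0.470588 = 2.998
Σt over all 12·12 pixels = 718117/1700 ≈ 422.4217647
V = pitch²·Σt = 0.55²·718117/1700 = 127.783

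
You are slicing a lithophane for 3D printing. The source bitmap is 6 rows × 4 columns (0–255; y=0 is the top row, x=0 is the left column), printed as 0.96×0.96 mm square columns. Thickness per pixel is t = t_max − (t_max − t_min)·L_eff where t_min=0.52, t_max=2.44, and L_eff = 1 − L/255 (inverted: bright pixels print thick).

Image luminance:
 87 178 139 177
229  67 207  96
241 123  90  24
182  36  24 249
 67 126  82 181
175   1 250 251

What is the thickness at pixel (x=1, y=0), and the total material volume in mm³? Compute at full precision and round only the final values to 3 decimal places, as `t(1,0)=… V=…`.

t(1,0)=1.860 V=34.276

span = t_max - t_min = 2.44 - 0.52 = 1.920
L(1,0) = 178, L_eff = 1 - 178/255 = 0.301961 (inverted)
t(1,0) = 2.44 - 1.920·0.301961 = 1.860
Σt over all 6·4 pixels = 79032/2125 ≈ 37.1915294
V = pitch²·Σt = 0.96²·79032/2125 = 34.276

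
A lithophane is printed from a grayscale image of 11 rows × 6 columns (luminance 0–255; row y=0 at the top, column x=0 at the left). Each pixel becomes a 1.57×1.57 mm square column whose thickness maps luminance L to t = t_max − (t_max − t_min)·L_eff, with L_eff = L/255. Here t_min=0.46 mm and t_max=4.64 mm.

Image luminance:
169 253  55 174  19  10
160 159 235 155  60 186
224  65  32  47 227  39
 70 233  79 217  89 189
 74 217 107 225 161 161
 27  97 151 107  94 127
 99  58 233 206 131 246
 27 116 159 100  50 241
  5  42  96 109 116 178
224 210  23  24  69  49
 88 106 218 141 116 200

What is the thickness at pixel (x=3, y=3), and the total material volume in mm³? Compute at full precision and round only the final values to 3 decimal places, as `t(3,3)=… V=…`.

span = t_max - t_min = 4.64 - 0.46 = 4.180
L(3,3) = 217, L_eff = 217/255 = 0.850980
t(3,3) = 4.64 - 4.180·0.850980 = 1.083
Σt over all 11·6 pixels = 1077197/6375 ≈ 168.9720784
V = pitch²·Σt = 1.57²·1077197/6375 = 416.499

t(3,3)=1.083 V=416.499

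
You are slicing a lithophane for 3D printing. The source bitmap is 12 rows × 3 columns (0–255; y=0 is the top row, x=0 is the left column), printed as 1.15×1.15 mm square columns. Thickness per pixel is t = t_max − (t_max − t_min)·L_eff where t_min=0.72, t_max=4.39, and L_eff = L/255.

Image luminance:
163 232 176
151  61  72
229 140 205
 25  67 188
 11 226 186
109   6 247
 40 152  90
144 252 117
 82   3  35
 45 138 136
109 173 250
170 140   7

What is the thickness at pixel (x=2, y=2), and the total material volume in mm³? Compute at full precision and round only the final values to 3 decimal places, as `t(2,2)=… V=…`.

span = t_max - t_min = 4.39 - 0.72 = 3.670
L(2,2) = 205, L_eff = 205/255 = 0.803922
t(2,2) = 4.39 - 3.670·0.803922 = 1.440
Σt over all 12·3 pixels = 2350261/25500 ≈ 92.1670980
V = pitch²·Σt = 1.15²·2350261/25500 = 121.891

t(2,2)=1.440 V=121.891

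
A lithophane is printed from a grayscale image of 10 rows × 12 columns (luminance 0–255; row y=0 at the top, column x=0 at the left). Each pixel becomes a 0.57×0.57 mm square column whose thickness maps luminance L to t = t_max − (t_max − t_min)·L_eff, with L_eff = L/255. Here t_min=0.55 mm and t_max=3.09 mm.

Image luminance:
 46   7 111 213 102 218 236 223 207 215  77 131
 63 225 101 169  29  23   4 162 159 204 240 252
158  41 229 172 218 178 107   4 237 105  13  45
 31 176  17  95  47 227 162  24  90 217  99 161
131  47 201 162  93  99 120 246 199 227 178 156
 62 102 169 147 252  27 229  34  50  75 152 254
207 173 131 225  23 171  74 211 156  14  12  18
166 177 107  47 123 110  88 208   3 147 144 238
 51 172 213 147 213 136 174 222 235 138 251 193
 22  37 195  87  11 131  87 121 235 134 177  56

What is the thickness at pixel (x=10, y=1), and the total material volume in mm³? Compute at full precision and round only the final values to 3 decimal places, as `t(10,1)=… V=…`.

span = t_max - t_min = 3.09 - 0.55 = 2.540
L(10,1) = 240, L_eff = 240/255 = 0.941176
t(10,1) = 3.09 - 2.540·0.941176 = 0.699
Σt over all 10·12 pixels = 2683889/12750 ≈ 210.5010980
V = pitch²·Σt = 0.57²·2683889/12750 = 68.392

t(10,1)=0.699 V=68.392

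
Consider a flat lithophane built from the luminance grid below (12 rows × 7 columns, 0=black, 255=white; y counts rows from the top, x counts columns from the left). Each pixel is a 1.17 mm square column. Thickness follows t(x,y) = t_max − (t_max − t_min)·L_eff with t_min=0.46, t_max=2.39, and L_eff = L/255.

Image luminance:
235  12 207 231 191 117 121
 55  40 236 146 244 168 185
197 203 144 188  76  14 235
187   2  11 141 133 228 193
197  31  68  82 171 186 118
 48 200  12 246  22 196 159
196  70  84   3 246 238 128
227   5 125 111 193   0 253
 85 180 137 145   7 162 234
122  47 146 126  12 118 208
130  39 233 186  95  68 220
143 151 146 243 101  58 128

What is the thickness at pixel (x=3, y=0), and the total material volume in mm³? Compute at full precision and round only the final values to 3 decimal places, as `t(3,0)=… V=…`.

t(3,0)=0.642 V=156.449

span = t_max - t_min = 2.39 - 0.46 = 1.930
L(3,0) = 231, L_eff = 231/255 = 0.905882
t(3,0) = 2.39 - 1.930·0.905882 = 0.642
Σt over all 12·7 pixels = 582871/5100 ≈ 114.2884314
V = pitch²·Σt = 1.17²·582871/5100 = 156.449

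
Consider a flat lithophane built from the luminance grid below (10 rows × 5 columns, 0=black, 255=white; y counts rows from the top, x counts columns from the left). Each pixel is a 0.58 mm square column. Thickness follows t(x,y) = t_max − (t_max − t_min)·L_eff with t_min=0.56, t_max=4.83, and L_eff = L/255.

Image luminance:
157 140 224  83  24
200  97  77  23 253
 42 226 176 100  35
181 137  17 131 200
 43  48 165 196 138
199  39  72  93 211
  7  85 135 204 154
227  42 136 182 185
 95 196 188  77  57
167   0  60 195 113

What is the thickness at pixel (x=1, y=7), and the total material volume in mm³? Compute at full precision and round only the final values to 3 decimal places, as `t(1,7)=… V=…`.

span = t_max - t_min = 4.83 - 0.56 = 4.270
L(1,7) = 42, L_eff = 42/255 = 0.164706
t(1,7) = 4.83 - 4.270·0.164706 = 4.127
Σt over all 10·5 pixels = 1748593/12750 ≈ 137.1445490
V = pitch²·Σt = 0.58²·1748593/12750 = 46.135

t(1,7)=4.127 V=46.135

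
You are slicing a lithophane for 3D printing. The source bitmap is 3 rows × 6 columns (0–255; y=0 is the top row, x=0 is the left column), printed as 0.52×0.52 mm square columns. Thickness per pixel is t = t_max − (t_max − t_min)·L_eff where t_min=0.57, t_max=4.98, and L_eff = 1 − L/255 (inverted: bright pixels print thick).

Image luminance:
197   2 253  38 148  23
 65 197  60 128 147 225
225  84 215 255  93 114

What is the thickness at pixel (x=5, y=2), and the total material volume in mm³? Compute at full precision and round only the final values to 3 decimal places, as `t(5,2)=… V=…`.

span = t_max - t_min = 4.98 - 0.57 = 4.410
L(5,2) = 114, L_eff = 1 - 114/255 = 0.552941 (inverted)
t(5,2) = 4.98 - 4.410·0.552941 = 2.542
Σt over all 3·6 pixels = 450153/8500 ≈ 52.9591765
V = pitch²·Σt = 0.52²·450153/8500 = 14.320

t(5,2)=2.542 V=14.320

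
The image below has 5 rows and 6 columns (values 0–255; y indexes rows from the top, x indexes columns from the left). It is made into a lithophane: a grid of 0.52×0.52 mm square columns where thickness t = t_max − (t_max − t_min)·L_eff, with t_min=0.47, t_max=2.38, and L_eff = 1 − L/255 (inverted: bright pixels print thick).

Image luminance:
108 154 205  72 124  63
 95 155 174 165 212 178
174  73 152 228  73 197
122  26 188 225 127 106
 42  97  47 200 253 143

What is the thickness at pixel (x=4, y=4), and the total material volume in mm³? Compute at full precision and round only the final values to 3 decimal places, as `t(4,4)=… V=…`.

span = t_max - t_min = 2.38 - 0.47 = 1.910
L(4,4) = 253, L_eff = 1 - 253/255 = 0.007843 (inverted)
t(4,4) = 2.38 - 1.910·0.007843 = 2.365
Σt over all 5·6 pixels = 289387/6375 ≈ 45.3940392
V = pitch²·Σt = 0.52²·289387/6375 = 12.275

t(4,4)=2.365 V=12.275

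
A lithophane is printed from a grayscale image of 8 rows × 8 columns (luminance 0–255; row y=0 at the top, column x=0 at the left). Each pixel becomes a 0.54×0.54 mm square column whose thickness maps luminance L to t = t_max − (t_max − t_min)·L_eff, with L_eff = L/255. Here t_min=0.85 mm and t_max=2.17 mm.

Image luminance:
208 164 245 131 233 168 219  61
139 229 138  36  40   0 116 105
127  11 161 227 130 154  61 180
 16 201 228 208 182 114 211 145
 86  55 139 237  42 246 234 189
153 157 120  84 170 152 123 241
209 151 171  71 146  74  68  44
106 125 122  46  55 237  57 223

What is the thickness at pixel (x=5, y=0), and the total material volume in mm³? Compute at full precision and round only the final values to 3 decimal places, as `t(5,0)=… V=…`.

t(5,0)=1.300 V=27.032

span = t_max - t_min = 2.17 - 0.85 = 1.320
L(5,0) = 168, L_eff = 168/255 = 0.658824
t(5,0) = 2.17 - 1.320·0.658824 = 1.300
Σt over all 8·8 pixels = 196989/2125 ≈ 92.7007059
V = pitch²·Σt = 0.54²·196989/2125 = 27.032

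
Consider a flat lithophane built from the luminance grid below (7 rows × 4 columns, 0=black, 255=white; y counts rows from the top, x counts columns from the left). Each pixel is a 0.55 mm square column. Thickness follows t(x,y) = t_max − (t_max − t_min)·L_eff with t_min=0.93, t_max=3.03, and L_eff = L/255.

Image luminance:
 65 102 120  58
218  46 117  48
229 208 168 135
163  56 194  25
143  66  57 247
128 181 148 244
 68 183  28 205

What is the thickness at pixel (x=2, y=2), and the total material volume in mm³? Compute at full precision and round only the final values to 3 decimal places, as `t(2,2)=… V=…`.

t(2,2)=1.646 V=16.571

span = t_max - t_min = 3.03 - 0.93 = 2.100
L(2,2) = 168, L_eff = 168/255 = 0.658824
t(2,2) = 3.03 - 2.100·0.658824 = 1.646
Σt over all 7·4 pixels = 23282/425 ≈ 54.7811765
V = pitch²·Σt = 0.55²·23282/425 = 16.571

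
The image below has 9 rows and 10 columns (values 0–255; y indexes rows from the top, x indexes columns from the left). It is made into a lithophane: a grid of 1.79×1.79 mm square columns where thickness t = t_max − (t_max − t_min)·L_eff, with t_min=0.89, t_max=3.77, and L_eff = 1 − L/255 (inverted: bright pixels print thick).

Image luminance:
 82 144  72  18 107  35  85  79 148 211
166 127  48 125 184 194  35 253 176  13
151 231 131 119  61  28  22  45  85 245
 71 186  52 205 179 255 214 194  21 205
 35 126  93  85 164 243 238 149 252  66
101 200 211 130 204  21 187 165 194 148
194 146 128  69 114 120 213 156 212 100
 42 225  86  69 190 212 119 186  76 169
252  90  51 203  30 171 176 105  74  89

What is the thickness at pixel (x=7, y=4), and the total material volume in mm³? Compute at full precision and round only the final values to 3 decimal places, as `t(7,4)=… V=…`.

span = t_max - t_min = 3.77 - 0.89 = 2.880
L(7,4) = 149, L_eff = 1 - 149/255 = 0.415686 (inverted)
t(7,4) = 3.77 - 2.880·0.415686 = 2.573
Σt over all 9·10 pixels = 920313/4250 ≈ 216.5442353
V = pitch²·Σt = 1.79²·920313/4250 = 693.829

t(7,4)=2.573 V=693.829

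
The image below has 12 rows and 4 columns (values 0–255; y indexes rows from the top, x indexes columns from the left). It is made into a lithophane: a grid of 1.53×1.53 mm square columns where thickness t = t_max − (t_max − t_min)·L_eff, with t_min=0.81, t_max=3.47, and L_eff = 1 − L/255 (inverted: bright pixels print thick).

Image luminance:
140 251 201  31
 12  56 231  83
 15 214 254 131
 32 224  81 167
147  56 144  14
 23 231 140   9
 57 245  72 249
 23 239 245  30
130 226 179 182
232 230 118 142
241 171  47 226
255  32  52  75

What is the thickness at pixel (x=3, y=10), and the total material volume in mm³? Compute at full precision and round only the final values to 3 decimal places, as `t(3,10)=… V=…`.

span = t_max - t_min = 3.47 - 0.81 = 2.660
L(3,10) = 226, L_eff = 1 - 226/255 = 0.113725 (inverted)
t(3,10) = 3.47 - 2.660·0.113725 = 3.167
Σt over all 12·4 pixels = 18287/170 ≈ 107.5705882
V = pitch²·Σt = 1.53²·18287/170 = 251.812

t(3,10)=3.167 V=251.812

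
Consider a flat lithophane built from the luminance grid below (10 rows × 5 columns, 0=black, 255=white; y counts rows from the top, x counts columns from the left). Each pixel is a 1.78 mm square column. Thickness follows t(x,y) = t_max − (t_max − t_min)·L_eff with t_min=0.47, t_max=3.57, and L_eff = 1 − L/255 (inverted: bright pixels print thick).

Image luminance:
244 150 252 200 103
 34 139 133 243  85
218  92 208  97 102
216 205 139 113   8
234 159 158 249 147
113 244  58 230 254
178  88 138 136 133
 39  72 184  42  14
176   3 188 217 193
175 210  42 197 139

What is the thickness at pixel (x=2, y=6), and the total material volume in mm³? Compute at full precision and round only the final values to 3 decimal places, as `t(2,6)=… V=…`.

span = t_max - t_min = 3.57 - 0.47 = 3.100
L(2,6) = 138, L_eff = 1 - 138/255 = 0.458824 (inverted)
t(2,6) = 3.57 - 3.100·0.458824 = 2.148
Σt over all 10·5 pixels = 144523/1275 ≈ 113.3513725
V = pitch²·Σt = 1.78²·144523/1275 = 359.142

t(2,6)=2.148 V=359.142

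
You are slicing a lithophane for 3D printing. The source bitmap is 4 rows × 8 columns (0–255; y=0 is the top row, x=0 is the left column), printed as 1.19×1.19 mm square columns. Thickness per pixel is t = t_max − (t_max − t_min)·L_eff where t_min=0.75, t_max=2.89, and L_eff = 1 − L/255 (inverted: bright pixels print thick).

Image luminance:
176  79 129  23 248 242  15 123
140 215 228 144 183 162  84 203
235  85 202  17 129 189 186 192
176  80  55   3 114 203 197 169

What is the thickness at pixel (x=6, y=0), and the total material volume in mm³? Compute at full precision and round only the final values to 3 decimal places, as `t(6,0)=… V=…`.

span = t_max - t_min = 2.89 - 0.75 = 2.140
L(6,0) = 15, L_eff = 1 - 15/255 = 0.941176 (inverted)
t(6,0) = 2.89 - 2.140·0.941176 = 0.876
Σt over all 4·8 pixels = 133497/2125 ≈ 62.8221176
V = pitch²·Σt = 1.19²·133497/2125 = 88.962

t(6,0)=0.876 V=88.962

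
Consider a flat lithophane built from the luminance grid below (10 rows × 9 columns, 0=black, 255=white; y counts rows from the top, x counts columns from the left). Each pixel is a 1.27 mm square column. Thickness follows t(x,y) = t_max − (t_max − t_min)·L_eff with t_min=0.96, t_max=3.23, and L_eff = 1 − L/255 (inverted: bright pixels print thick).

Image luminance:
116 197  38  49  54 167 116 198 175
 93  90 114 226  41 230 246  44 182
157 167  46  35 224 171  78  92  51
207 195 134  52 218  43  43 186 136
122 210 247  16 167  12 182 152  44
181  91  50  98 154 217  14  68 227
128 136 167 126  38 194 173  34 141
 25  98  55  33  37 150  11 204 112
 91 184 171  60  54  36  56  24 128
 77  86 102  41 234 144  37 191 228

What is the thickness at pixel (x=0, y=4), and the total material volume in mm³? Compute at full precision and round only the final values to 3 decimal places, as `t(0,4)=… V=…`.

t(0,4)=2.046 V=292.540

span = t_max - t_min = 3.23 - 0.96 = 2.270
L(0,4) = 122, L_eff = 1 - 122/255 = 0.521569 (inverted)
t(0,4) = 3.23 - 2.270·0.521569 = 2.046
Σt over all 10·9 pixels = 4625063/25500 ≈ 181.3750196
V = pitch²·Σt = 1.27²·4625063/25500 = 292.540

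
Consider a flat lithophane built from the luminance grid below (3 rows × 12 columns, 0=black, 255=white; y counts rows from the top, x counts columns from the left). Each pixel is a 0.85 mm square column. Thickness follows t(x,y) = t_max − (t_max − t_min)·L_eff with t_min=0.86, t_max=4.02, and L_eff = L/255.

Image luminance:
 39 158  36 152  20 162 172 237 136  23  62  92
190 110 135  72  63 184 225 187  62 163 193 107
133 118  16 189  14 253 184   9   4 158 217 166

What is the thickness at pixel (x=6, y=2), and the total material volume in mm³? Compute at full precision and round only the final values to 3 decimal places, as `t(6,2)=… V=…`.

t(6,2)=1.740 V=64.798

span = t_max - t_min = 4.02 - 0.86 = 3.160
L(6,2) = 184, L_eff = 184/255 = 0.721569
t(6,2) = 4.02 - 3.160·0.721569 = 1.740
Σt over all 3·12 pixels = 571751/6375 ≈ 89.6864314
V = pitch²·Σt = 0.85²·571751/6375 = 64.798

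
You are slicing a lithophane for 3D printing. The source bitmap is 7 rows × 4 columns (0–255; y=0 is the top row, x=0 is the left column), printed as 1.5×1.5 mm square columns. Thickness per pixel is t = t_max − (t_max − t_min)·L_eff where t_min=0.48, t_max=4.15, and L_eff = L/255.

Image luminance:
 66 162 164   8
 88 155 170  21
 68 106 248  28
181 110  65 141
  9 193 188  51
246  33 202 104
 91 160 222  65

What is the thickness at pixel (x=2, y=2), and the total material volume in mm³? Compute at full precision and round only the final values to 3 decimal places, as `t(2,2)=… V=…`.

span = t_max - t_min = 4.15 - 0.48 = 3.670
L(2,2) = 248, L_eff = 248/255 = 0.972549
t(2,2) = 4.15 - 3.670·0.972549 = 0.581
Σt over all 7·4 pixels = 115699/1700 ≈ 68.0582353
V = pitch²·Σt = 1.5²·115699/1700 = 153.131

t(2,2)=0.581 V=153.131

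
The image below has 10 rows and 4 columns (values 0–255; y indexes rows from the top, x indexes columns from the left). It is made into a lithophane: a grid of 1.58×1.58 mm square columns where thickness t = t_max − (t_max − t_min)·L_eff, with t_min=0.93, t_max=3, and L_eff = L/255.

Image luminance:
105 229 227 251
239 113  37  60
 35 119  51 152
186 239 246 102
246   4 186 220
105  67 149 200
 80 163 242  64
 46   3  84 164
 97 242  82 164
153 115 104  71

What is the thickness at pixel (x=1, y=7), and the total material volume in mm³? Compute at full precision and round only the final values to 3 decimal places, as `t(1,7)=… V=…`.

t(1,7)=2.976 V=189.286

span = t_max - t_min = 3 - 0.93 = 2.070
L(1,7) = 3, L_eff = 3/255 = 0.011765
t(1,7) = 3 - 2.070·0.011765 = 2.976
Σt over all 10·4 pixels = 322251/4250 ≈ 75.8237647
V = pitch²·Σt = 1.58²·322251/4250 = 189.286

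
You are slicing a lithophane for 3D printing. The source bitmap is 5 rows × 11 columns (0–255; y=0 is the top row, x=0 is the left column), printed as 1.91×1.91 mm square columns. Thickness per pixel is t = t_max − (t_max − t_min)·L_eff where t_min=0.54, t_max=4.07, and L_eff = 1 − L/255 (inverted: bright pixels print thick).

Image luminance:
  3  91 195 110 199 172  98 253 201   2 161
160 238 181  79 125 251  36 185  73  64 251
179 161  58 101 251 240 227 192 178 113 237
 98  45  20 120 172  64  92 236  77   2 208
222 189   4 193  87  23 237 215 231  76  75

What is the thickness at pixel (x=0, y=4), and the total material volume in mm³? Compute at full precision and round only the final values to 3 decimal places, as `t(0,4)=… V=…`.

span = t_max - t_min = 4.07 - 0.54 = 3.530
L(0,4) = 222, L_eff = 1 - 222/255 = 0.129412 (inverted)
t(0,4) = 4.07 - 3.530·0.129412 = 3.613
Σt over all 5·11 pixels = 3493453/25500 ≈ 136.9981569
V = pitch²·Σt = 1.91²·3493453/25500 = 499.783

t(0,4)=3.613 V=499.783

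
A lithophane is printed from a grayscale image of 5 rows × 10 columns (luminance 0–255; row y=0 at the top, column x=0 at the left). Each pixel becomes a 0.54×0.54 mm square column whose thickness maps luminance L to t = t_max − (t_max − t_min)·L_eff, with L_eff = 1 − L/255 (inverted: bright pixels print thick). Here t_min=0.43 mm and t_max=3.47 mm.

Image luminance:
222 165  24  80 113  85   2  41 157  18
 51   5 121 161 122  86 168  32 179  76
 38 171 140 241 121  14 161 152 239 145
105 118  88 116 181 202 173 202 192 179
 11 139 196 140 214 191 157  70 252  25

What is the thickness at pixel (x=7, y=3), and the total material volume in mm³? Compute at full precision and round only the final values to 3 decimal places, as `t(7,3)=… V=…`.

span = t_max - t_min = 3.47 - 0.43 = 3.040
L(7,3) = 202, L_eff = 1 - 202/255 = 0.207843 (inverted)
t(7,3) = 3.47 - 3.040·0.207843 = 2.838
Σt over all 5·10 pixels = 1228837/12750 ≈ 96.3793725
V = pitch²·Σt = 0.54²·1228837/12750 = 28.104

t(7,3)=2.838 V=28.104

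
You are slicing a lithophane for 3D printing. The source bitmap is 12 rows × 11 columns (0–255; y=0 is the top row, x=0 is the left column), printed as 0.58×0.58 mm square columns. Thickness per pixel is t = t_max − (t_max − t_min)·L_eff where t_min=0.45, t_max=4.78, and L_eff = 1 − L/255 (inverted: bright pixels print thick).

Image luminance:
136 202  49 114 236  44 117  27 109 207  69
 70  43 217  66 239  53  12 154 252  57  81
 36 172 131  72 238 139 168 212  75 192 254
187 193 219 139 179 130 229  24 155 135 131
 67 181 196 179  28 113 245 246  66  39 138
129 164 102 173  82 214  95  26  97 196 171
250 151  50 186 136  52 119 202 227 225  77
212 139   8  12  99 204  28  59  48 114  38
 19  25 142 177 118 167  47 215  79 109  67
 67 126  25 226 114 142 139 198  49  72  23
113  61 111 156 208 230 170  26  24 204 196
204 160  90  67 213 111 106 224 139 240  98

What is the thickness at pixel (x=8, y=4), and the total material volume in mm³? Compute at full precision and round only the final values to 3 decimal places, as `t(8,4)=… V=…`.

span = t_max - t_min = 4.78 - 0.45 = 4.330
L(8,4) = 66, L_eff = 1 - 66/255 = 0.741176 (inverted)
t(8,4) = 4.78 - 4.330·0.741176 = 1.571
Σt over all 12·11 pixels = 2223688/6375 ≈ 348.8138039
V = pitch²·Σt = 0.58²·2223688/6375 = 117.341

t(8,4)=1.571 V=117.341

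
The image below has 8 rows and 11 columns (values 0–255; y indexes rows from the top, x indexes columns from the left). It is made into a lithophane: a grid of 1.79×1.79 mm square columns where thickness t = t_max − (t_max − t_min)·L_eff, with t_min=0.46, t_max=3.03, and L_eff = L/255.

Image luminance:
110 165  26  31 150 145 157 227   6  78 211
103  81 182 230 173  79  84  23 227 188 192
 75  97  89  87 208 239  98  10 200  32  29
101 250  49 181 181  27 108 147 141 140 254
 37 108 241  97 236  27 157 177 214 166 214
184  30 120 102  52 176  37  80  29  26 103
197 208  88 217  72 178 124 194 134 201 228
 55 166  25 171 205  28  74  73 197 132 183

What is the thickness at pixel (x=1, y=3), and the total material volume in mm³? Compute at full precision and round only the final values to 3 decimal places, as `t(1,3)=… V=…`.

t(1,3)=0.510 V=487.049

span = t_max - t_min = 3.03 - 0.46 = 2.570
L(1,3) = 250, L_eff = 250/255 = 0.980392
t(1,3) = 3.03 - 2.570·0.980392 = 0.510
Σt over all 8·11 pixels = 1938101/12750 ≈ 152.0079216
V = pitch²·Σt = 1.79²·1938101/12750 = 487.049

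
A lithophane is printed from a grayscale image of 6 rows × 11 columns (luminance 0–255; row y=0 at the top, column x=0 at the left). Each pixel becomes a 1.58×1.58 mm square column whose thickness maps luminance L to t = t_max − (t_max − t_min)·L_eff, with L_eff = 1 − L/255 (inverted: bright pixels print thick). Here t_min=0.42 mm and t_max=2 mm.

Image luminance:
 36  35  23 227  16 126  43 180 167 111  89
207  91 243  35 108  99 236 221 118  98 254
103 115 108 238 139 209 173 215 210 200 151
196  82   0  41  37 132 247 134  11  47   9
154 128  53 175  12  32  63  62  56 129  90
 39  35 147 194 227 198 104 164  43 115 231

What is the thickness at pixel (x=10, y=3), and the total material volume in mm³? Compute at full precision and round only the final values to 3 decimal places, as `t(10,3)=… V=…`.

span = t_max - t_min = 2 - 0.42 = 1.580
L(10,3) = 9, L_eff = 1 - 9/255 = 0.964706 (inverted)
t(10,3) = 2 - 1.580·0.964706 = 0.476
Σt over all 6·11 pixels = 986299/12750 ≈ 77.3567843
V = pitch²·Σt = 1.58²·986299/12750 = 193.113

t(10,3)=0.476 V=193.113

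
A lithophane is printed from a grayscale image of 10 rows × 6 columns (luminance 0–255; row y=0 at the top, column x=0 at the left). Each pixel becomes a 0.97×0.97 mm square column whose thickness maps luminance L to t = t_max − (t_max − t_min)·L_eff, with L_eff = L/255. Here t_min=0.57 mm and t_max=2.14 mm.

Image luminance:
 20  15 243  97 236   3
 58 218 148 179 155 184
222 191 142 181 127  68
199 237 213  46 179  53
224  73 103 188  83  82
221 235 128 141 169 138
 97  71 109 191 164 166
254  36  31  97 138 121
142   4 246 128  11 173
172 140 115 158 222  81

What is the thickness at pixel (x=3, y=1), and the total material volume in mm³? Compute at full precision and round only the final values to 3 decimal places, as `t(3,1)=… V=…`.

t(3,1)=1.038 V=72.927

span = t_max - t_min = 2.14 - 0.57 = 1.570
L(3,1) = 179, L_eff = 179/255 = 0.701961
t(3,1) = 2.14 - 1.570·0.701961 = 1.038
Σt over all 10·6 pixels = 988219/12750 ≈ 77.5073725
V = pitch²·Σt = 0.97²·988219/12750 = 72.927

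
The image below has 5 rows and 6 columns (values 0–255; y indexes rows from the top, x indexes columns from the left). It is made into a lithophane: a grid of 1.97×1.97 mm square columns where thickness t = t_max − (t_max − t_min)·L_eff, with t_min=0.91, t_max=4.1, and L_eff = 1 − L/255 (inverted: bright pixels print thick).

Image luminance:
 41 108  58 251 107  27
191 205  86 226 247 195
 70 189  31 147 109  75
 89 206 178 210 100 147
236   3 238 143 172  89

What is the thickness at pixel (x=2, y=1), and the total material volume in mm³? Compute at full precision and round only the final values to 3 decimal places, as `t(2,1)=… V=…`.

span = t_max - t_min = 4.1 - 0.91 = 3.190
L(2,1) = 86, L_eff = 1 - 86/255 = 0.662745 (inverted)
t(2,1) = 4.1 - 3.190·0.662745 = 1.986
Σt over all 5·6 pixels = 506914/6375 ≈ 79.5159216
V = pitch²·Σt = 1.97²·506914/6375 = 308.593

t(2,1)=1.986 V=308.593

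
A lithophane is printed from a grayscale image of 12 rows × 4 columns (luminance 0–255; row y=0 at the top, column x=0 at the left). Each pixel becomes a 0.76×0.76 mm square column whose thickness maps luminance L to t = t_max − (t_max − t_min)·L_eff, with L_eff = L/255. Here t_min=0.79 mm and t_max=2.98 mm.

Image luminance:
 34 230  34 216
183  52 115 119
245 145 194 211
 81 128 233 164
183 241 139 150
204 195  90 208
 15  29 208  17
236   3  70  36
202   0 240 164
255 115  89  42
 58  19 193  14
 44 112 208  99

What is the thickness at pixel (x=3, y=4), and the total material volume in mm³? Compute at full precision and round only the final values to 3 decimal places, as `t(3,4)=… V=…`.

t(3,4)=1.692 V=51.557

span = t_max - t_min = 2.98 - 0.79 = 2.190
L(3,4) = 150, L_eff = 150/255 = 0.588235
t(3,4) = 2.98 - 2.190·0.588235 = 1.692
Σt over all 12·4 pixels = 379357/4250 ≈ 89.2604706
V = pitch²·Σt = 0.76²·379357/4250 = 51.557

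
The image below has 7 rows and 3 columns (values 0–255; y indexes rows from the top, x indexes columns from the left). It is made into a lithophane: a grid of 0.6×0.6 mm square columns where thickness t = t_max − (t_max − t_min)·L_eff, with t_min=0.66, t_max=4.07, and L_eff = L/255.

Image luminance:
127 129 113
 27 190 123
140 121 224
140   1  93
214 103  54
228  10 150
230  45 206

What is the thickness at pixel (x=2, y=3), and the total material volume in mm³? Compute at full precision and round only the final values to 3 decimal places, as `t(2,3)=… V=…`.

span = t_max - t_min = 4.07 - 0.66 = 3.410
L(2,3) = 93, L_eff = 93/255 = 0.364706
t(2,3) = 4.07 - 3.410·0.364706 = 2.826
Σt over all 7·3 pixels = 1269697/25500 ≈ 49.7920392
V = pitch²·Σt = 0.6²·1269697/25500 = 17.925

t(2,3)=2.826 V=17.925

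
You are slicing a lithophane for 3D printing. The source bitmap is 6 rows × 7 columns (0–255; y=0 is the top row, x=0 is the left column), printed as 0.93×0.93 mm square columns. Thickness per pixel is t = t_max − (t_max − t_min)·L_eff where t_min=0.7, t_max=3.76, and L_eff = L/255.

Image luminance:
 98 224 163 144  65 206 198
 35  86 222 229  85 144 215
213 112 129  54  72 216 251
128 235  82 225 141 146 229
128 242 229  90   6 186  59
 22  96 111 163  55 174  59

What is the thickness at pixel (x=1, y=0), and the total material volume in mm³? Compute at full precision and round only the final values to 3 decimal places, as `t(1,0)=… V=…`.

t(1,0)=1.072 V=74.655

span = t_max - t_min = 3.76 - 0.7 = 3.060
L(1,0) = 224, L_eff = 224/255 = 0.878431
t(1,0) = 3.76 - 3.060·0.878431 = 1.072
Σt over all 6·7 pixels = 86.316
V = pitch²·Σt = 0.93²·86.316 = 74.655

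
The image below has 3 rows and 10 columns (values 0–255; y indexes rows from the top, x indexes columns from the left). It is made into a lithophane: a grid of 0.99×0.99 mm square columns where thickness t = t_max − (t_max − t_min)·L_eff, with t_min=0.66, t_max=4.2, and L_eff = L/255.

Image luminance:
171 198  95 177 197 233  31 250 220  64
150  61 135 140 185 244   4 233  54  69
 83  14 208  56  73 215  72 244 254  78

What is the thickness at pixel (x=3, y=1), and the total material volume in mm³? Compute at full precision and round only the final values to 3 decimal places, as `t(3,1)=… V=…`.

span = t_max - t_min = 4.2 - 0.66 = 3.540
L(3,1) = 140, L_eff = 140/255 = 0.549020
t(3,1) = 4.2 - 3.540·0.549020 = 2.256
Σt over all 3·10 pixels = 143614/2125 ≈ 67.5830588
V = pitch²·Σt = 0.99²·143614/2125 = 66.238

t(3,1)=2.256 V=66.238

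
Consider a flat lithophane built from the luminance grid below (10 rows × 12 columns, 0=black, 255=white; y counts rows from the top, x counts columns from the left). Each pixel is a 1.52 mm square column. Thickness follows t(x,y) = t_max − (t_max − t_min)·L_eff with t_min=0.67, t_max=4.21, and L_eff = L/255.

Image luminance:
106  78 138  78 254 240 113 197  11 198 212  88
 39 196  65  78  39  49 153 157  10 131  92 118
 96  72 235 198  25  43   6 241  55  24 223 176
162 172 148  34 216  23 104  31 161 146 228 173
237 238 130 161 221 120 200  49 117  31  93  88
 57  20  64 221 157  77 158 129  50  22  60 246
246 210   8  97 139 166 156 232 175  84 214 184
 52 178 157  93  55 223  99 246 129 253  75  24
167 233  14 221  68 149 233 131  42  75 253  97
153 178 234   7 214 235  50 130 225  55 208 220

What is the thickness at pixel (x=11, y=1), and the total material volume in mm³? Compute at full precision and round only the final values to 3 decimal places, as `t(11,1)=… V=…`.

t(11,1)=2.572 V=658.363

span = t_max - t_min = 4.21 - 0.67 = 3.540
L(11,1) = 118, L_eff = 118/255 = 0.462745
t(11,1) = 4.21 - 3.540·0.462745 = 2.572
Σt over all 10·12 pixels = 242213/850 ≈ 284.9564706
V = pitch²·Σt = 1.52²·242213/850 = 658.363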